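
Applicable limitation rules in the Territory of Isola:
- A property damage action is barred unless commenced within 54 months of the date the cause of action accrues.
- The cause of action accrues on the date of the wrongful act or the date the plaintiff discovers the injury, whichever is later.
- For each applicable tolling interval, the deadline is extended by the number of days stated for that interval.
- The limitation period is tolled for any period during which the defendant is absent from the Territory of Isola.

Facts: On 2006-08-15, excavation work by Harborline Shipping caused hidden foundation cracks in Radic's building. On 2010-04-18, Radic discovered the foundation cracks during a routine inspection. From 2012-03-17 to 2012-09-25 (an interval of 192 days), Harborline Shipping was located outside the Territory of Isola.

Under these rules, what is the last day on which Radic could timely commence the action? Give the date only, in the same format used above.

Because discovery on 2010-04-18 post-dates the 2006-08-15 act, accrual under the later-of rule falls on 2010-04-18.
54 months from 2010-04-18 is 2014-10-18.
Because the defendant's absence from the jurisdiction ran from 2012-03-17 to 2012-09-25, the deadline is extended by 192 days to 2015-04-28.

2015-04-28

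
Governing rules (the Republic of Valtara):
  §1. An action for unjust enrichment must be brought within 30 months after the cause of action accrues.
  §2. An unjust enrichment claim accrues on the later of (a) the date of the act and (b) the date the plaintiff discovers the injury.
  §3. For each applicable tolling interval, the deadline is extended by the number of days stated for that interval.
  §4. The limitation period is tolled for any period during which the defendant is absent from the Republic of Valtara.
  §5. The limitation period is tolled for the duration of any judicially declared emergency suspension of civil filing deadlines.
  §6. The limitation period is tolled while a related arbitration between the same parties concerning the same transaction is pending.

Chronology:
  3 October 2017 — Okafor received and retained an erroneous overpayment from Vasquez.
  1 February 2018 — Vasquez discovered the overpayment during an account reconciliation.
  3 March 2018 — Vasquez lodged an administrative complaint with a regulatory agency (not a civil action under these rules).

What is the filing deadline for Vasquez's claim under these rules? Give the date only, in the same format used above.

Because discovery on 1 February 2018 post-dates the 3 October 2017 act, accrual under the later-of rule falls on 1 February 2018.
Adding the 30 months base period to 1 February 2018 gives a deadline of 1 August 2020, before any tolling.
None of the other events listed affects the running of the period under the stated rules.

1 August 2020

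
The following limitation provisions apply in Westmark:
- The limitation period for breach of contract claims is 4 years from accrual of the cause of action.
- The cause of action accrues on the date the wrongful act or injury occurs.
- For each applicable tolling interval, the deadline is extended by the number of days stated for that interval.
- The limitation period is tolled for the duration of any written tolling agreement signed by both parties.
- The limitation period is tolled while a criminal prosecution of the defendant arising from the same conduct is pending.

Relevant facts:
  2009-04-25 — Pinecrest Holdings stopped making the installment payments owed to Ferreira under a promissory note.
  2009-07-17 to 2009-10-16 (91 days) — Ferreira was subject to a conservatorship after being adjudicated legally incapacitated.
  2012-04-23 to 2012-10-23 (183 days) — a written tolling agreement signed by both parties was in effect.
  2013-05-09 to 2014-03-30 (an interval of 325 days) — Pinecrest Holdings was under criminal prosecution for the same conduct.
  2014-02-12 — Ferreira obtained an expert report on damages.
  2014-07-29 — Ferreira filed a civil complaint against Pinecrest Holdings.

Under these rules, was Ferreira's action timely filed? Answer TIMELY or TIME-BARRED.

TIMELY

The claim accrued on 2009-04-25, when the wrongful act occurred.
The untolled deadline — 4 years after 2009-04-25 — is 2013-04-25.
The written tolling agreement from 2012-04-23 to 2012-10-23 tolled the period for 183 days, extending the deadline to 2013-10-25.
Because the pending criminal prosecution ran from 2013-05-09 to 2014-03-30, the deadline is extended by 325 days to 2014-09-15.
Although the plaintiff's incapacity ran from 2009-07-17 to 2009-10-16, the stated rules do not make that a tolling event, so it is disregarded.
The other events in the timeline have no effect on the limitation period under the stated rules.
Filing on 2014-07-29 beat the 2014-09-15 deadline — the action is timely.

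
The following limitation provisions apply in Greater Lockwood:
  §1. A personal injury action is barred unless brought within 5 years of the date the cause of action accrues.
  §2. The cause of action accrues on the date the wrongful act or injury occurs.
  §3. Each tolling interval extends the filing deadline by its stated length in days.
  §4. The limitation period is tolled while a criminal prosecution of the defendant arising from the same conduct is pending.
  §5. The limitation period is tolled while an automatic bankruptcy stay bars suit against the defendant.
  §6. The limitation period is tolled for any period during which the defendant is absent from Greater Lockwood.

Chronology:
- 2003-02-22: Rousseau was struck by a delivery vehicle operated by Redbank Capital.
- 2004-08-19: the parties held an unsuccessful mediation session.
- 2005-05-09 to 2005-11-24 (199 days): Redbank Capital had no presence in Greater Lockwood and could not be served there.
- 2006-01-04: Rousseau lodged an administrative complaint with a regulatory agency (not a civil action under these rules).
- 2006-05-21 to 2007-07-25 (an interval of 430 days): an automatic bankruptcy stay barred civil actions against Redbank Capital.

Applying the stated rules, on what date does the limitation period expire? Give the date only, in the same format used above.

The cause of action accrued on 2003-02-22, the date of the act.
5 years from 2003-02-22 is 2008-02-22.
The period was tolled for 199 days by the defendant's absence from the jurisdiction (2005-05-09 to 2005-11-24), pushing the deadline to 2008-09-08.
The period was tolled for 430 days by the automatic bankruptcy stay (2006-05-21 to 2007-07-25), pushing the deadline to 2009-11-12.
None of the other events listed affects the running of the period under the stated rules.

2009-11-12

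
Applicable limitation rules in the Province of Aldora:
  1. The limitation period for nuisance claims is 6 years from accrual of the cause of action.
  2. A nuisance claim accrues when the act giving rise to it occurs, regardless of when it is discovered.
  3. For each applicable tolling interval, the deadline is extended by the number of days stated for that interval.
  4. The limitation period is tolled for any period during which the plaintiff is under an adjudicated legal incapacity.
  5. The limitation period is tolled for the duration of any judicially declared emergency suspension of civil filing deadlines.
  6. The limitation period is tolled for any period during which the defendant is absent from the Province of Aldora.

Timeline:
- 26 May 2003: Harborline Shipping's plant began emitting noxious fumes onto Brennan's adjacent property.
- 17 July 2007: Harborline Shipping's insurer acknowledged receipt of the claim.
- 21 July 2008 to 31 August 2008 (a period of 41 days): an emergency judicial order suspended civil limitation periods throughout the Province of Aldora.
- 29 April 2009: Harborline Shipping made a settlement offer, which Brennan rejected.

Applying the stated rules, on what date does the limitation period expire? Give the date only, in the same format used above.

The cause of action accrued on 26 May 2003, the date of the act.
The untolled deadline — 6 years after 26 May 2003 — is 26 May 2009.
The period was tolled for 41 days by the emergency suspension of filing deadlines (21 July 2008 to 31 August 2008), pushing the deadline to 6 July 2009.
None of the other events listed affects the running of the period under the stated rules.

6 July 2009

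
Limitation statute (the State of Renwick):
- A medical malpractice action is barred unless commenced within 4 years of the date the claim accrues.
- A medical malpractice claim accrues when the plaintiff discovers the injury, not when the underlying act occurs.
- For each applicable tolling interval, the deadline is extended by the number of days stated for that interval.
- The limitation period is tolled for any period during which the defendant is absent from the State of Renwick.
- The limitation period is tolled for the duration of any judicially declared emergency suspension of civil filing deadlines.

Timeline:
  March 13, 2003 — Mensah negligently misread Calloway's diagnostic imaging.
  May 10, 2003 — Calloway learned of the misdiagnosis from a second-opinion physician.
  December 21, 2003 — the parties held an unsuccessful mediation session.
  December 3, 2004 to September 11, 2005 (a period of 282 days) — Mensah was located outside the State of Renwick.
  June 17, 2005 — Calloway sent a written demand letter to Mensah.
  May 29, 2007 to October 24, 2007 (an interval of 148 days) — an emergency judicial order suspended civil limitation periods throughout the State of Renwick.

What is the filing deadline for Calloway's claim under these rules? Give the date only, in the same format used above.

July 13, 2008

Accrual is tied to discovery, so the period began on May 10, 2003 rather than on March 13, 2003 when the act occurred.
Adding the 4 years base period to May 10, 2003 gives a deadline of May 10, 2007, before any tolling.
The period was tolled for 282 days by the defendant's absence from the jurisdiction (December 3, 2004 to September 11, 2005), pushing the deadline to February 16, 2008.
Because the emergency suspension of filing deadlines ran from May 29, 2007 to October 24, 2007, the deadline is extended by 148 days to July 13, 2008.
The other events in the timeline have no effect on the limitation period under the stated rules.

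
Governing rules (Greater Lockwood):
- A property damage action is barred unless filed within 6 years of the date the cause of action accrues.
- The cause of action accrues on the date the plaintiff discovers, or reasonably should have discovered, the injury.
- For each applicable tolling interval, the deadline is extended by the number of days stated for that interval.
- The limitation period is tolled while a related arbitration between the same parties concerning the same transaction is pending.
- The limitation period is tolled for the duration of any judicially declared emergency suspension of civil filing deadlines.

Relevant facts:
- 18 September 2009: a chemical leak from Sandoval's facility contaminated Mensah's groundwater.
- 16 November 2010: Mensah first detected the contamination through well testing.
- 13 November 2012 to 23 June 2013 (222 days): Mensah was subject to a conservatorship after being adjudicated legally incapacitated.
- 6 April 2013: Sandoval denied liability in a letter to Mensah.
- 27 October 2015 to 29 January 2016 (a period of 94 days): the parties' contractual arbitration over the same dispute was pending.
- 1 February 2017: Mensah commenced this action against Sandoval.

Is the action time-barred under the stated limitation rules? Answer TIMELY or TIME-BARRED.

TIMELY

Under the discovery rule, the claim accrued on 16 November 2010, when Mensah discovered the injury — not on the 18 September 2009 date of the underlying act.
6 years from 16 November 2010 is 16 November 2016.
Because the pending related arbitration ran from 27 October 2015 to 29 January 2016, the deadline is extended by 94 days to 18 February 2017.
Although the plaintiff's incapacity ran from 13 November 2012 to 23 June 2013, the stated rules do not make that a tolling event, so it is disregarded.
The other events in the timeline have no effect on the limitation period under the stated rules.
Mensah filed on 1 February 2017, before the 18 February 2017 deadline, so the action is timely.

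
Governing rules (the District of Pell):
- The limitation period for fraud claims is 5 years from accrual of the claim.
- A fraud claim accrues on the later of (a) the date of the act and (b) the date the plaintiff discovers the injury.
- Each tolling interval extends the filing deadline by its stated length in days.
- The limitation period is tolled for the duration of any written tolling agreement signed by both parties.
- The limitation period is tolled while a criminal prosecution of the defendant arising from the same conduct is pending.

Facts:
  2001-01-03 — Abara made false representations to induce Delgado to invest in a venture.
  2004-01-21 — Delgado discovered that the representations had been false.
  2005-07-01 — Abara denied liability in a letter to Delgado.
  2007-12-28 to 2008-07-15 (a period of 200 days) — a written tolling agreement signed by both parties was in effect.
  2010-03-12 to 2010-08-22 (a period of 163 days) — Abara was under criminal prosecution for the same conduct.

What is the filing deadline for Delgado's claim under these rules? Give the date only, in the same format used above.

The claim accrued on 2004-01-21 — the later of the 2001-01-03 act and the 2004-01-21 discovery.
Adding the 5 years base period to 2004-01-21 gives a deadline of 2009-01-21, before any tolling.
Because the written tolling agreement ran from 2007-12-28 to 2008-07-15, the deadline is extended by 200 days to 2009-08-09.
The pending criminal prosecution from 2010-03-12 to 2010-08-22 began after the period had already run on 2009-08-09, so it has no tolling effect.
Nothing else in the chronology tolls or restarts the period.

2009-08-09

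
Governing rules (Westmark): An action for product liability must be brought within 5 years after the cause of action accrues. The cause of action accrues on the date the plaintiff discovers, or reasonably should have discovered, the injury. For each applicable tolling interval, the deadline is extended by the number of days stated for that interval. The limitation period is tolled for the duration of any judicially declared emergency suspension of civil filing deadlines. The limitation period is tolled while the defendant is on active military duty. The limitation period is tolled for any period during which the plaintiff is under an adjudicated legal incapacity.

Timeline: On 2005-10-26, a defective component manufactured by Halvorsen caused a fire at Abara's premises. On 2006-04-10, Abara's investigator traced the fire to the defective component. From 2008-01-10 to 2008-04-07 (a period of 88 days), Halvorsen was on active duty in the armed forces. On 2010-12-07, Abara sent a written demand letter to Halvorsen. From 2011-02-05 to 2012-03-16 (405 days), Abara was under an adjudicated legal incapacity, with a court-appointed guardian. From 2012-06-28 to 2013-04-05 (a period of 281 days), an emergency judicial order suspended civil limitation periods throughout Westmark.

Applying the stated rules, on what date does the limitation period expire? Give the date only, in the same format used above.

Under the discovery rule, the claim accrued on 2006-04-10, when Abara discovered the injury — not on the 2005-10-26 date of the underlying act.
The untolled deadline — 5 years after 2006-04-10 — is 2011-04-10.
The period was tolled for 88 days by the defendant's active military service (2008-01-10 to 2008-04-07), pushing the deadline to 2011-07-07.
Because the plaintiff's legal incapacity ran from 2011-02-05 to 2012-03-16, the deadline is extended by 405 days to 2012-08-15.
The period was tolled for 281 days by the emergency suspension of filing deadlines (2012-06-28 to 2013-04-05), pushing the deadline to 2013-05-23.
The other events in the timeline have no effect on the limitation period under the stated rules.

2013-05-23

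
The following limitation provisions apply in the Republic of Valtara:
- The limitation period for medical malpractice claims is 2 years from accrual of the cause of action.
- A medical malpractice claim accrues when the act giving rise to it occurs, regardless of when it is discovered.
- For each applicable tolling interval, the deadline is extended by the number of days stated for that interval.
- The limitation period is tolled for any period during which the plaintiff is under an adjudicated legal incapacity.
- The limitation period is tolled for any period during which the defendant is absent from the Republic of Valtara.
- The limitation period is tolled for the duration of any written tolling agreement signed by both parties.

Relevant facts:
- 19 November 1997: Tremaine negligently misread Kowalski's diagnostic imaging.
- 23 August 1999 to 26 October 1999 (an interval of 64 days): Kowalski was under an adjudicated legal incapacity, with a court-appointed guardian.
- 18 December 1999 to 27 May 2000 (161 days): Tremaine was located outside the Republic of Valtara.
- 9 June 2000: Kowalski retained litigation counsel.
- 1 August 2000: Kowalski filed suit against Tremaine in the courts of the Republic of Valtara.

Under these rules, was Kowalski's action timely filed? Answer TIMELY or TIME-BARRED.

TIME-BARRED

The cause of action accrued on 19 November 1997, the date of the act.
2 years from 19 November 1997 is 19 November 1999.
The plaintiff's legal incapacity from 23 August 1999 to 26 October 1999 tolled the period for 64 days, extending the deadline to 22 January 2000.
The defendant's absence from the jurisdiction from 18 December 1999 to 27 May 2000 tolled the period for 161 days, extending the deadline to 1 July 2000.
The other events in the timeline have no effect on the limitation period under the stated rules.
Kowalski filed on 1 August 2000, after the 1 July 2000 deadline, so the action is time-barred.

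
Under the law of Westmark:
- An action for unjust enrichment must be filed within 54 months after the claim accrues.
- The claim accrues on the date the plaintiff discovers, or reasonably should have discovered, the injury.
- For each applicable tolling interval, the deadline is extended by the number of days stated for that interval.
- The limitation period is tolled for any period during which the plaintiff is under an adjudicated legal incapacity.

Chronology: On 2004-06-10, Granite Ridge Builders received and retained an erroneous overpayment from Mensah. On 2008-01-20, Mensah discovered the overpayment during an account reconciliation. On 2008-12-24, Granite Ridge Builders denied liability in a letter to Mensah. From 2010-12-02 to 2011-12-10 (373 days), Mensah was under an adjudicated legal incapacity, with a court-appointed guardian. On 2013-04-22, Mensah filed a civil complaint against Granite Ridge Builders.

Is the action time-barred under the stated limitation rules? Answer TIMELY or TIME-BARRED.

TIMELY

Accrual is tied to discovery, so the period began on 2008-01-20 rather than on 2004-06-10 when the act occurred.
The untolled deadline — 54 months after 2008-01-20 — is 2012-07-20.
The period was tolled for 373 days by the plaintiff's legal incapacity (2010-12-02 to 2011-12-10), pushing the deadline to 2013-07-28.
None of the other events listed affects the running of the period under the stated rules.
The 2013-04-22 filing precedes the 2013-07-28 deadline; the claim is timely.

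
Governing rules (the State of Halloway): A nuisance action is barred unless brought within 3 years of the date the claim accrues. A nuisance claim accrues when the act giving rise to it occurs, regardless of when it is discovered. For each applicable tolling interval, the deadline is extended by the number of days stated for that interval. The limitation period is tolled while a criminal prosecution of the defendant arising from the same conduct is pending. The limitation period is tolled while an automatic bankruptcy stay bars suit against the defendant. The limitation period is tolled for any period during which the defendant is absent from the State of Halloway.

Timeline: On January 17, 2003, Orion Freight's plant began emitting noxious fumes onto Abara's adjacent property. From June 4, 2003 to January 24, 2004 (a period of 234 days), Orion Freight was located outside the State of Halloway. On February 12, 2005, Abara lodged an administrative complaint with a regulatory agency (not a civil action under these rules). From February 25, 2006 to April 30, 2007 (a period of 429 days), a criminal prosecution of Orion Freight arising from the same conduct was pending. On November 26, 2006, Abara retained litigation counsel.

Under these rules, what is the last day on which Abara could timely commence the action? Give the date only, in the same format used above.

The claim accrued on January 17, 2003, the date of the act.
Adding the 3 years base period to January 17, 2003 gives a deadline of January 17, 2006, before any tolling.
Because the defendant's absence from the jurisdiction ran from June 4, 2003 to January 24, 2004, the deadline is extended by 234 days to September 8, 2006.
The pending criminal prosecution from February 25, 2006 to April 30, 2007 tolled the period for 429 days, extending the deadline to November 11, 2007.
Nothing else in the chronology tolls or restarts the period.

November 11, 2007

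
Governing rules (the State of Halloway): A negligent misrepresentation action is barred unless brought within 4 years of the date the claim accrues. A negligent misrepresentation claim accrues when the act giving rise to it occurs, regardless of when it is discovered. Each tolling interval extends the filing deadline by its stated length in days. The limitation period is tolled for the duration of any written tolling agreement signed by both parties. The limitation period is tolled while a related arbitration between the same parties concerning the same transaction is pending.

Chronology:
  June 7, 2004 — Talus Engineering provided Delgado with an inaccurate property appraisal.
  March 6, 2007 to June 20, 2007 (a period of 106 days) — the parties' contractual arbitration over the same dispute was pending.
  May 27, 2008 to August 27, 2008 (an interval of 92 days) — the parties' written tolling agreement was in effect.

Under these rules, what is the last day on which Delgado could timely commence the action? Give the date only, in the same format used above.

The claim accrued on June 7, 2004, when the wrongful act occurred.
4 years from June 7, 2004 is June 7, 2008.
The pending related arbitration from March 6, 2007 to June 20, 2007 tolled the period for 106 days, extending the deadline to September 21, 2008.
The period was tolled for 92 days by the written tolling agreement (May 27, 2008 to August 27, 2008), pushing the deadline to December 22, 2008.

December 22, 2008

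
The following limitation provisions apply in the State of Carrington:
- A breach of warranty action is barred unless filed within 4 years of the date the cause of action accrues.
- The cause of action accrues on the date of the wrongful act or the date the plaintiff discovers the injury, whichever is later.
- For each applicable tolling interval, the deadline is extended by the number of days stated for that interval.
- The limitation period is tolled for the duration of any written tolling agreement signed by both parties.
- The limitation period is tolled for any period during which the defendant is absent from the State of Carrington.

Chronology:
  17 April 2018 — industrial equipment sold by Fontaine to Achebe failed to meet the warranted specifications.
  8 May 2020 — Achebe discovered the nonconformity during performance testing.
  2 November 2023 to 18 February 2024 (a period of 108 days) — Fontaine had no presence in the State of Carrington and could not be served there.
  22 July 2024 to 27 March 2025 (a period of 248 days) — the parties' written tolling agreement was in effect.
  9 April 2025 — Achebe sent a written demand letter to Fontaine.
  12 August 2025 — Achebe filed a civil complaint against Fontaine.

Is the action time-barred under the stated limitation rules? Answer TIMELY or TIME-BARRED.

The claim accrued on 8 May 2020 — the later of the 17 April 2018 act and the 8 May 2020 discovery.
Adding the 4 years base period to 8 May 2020 gives a deadline of 8 May 2024, before any tolling.
Because the defendant's absence from the jurisdiction ran from 2 November 2023 to 18 February 2024, the deadline is extended by 108 days to 24 August 2024.
The written tolling agreement from 22 July 2024 to 27 March 2025 tolled the period for 248 days, extending the deadline to 29 April 2025.
None of the other events listed affects the running of the period under the stated rules.
The 12 August 2025 filing falls after the 29 April 2025 deadline; the claim is time-barred.

TIME-BARRED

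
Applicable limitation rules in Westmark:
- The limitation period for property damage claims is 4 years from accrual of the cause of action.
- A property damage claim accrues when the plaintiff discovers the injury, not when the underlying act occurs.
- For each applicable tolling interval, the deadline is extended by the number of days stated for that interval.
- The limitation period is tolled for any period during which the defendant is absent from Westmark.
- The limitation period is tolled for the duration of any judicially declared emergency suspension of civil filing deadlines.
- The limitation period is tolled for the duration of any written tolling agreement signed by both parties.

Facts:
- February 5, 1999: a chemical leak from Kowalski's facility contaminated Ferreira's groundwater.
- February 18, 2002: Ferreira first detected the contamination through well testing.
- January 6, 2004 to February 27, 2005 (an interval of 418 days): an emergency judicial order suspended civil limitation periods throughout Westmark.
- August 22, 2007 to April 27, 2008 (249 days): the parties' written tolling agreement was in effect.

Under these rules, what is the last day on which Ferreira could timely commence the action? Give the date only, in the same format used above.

Accrual is tied to discovery, so the period began on February 18, 2002 rather than on February 5, 1999 when the act occurred.
The untolled deadline — 4 years after February 18, 2002 — is February 18, 2006.
Because the emergency suspension of filing deadlines ran from January 6, 2004 to February 27, 2005, the deadline is extended by 418 days to April 12, 2007.
The written tolling agreement from August 22, 2007 to April 27, 2008 began after the period had already run on April 12, 2007, so it has no tolling effect.

April 12, 2007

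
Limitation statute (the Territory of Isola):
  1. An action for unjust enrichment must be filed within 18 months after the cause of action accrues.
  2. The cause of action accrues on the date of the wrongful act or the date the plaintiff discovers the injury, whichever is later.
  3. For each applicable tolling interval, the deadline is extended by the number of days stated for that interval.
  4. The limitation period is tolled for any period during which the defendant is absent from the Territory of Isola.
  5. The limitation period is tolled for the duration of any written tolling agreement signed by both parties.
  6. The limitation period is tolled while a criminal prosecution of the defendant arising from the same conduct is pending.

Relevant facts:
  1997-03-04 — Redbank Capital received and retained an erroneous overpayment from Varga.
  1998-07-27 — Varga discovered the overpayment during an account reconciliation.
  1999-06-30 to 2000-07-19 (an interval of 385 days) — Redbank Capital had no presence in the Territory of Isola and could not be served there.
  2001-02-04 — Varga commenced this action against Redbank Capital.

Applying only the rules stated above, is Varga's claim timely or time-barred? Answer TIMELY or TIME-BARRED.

TIMELY

Because discovery on 1998-07-27 post-dates the 1997-03-04 act, accrual under the later-of rule falls on 1998-07-27.
18 months from 1998-07-27 is 2000-01-27.
The defendant's absence from the jurisdiction from 1999-06-30 to 2000-07-19 tolled the period for 385 days, extending the deadline to 2001-02-15.
Varga filed on 2001-02-04, before the 2001-02-15 deadline, so the action is timely.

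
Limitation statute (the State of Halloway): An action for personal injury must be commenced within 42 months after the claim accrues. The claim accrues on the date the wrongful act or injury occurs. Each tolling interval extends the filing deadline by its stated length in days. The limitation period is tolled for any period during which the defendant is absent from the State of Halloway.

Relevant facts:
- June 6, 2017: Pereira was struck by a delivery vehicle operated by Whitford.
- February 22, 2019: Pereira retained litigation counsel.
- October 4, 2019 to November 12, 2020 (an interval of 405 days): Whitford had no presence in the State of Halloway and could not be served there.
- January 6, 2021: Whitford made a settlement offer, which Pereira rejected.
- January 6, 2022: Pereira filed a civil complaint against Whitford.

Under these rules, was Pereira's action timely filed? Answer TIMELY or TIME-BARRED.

TIMELY

The limitation period began to run on June 6, 2017.
Adding the 42 months base period to June 6, 2017 gives a deadline of December 6, 2020, before any tolling.
The defendant's absence from the jurisdiction from October 4, 2019 to November 12, 2020 tolled the period for 405 days, extending the deadline to January 15, 2022.
The other events in the timeline have no effect on the limitation period under the stated rules.
Pereira filed on January 6, 2022, before the January 15, 2022 deadline, so the action is timely.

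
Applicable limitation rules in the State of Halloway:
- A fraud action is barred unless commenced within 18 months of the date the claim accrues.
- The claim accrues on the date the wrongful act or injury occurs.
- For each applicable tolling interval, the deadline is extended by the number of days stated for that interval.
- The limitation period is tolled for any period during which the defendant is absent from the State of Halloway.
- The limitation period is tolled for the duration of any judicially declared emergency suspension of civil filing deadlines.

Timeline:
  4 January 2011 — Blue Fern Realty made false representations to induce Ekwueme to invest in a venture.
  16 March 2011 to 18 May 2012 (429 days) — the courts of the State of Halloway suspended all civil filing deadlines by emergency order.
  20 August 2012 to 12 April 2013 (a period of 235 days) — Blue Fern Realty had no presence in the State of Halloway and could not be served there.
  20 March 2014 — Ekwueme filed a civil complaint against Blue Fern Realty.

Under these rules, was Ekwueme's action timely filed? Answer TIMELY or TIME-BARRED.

TIMELY

The limitation period began to run on 4 January 2011.
The untolled deadline — 18 months after 4 January 2011 — is 4 July 2012.
Because the emergency suspension of filing deadlines ran from 16 March 2011 to 18 May 2012, the deadline is extended by 429 days to 6 September 2013.
Because the defendant's absence from the jurisdiction ran from 20 August 2012 to 12 April 2013, the deadline is extended by 235 days to 29 April 2014.
Ekwueme filed on 20 March 2014, before the 29 April 2014 deadline, so the action is timely.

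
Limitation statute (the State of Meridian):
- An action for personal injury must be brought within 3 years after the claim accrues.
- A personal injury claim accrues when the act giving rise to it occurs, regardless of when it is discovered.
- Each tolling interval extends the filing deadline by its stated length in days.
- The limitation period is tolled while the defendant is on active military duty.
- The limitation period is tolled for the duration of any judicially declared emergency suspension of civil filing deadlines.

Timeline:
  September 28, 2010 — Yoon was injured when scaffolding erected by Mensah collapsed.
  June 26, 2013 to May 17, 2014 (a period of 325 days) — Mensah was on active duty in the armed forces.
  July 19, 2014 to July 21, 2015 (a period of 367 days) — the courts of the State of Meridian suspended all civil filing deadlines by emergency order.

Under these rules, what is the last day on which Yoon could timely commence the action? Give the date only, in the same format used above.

August 21, 2015

The limitation period began to run on September 28, 2010.
3 years from September 28, 2010 is September 28, 2013.
Because the defendant's active military service ran from June 26, 2013 to May 17, 2014, the deadline is extended by 325 days to August 19, 2014.
The emergency suspension of filing deadlines from July 19, 2014 to July 21, 2015 tolled the period for 367 days, extending the deadline to August 21, 2015.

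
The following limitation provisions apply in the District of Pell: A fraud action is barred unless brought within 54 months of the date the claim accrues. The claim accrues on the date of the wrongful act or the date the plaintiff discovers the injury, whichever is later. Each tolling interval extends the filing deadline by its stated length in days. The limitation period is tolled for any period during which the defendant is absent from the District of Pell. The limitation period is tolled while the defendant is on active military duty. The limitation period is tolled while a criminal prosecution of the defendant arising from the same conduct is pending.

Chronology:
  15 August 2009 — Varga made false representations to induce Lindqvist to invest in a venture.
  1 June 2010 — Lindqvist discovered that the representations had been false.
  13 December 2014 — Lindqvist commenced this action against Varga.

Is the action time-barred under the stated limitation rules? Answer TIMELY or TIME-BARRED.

TIME-BARRED

The claim accrued on 1 June 2010 — the later of the 15 August 2009 act and the 1 June 2010 discovery.
The untolled deadline — 54 months after 1 June 2010 — is 1 December 2014.
The 13 December 2014 filing falls after the 1 December 2014 deadline; the claim is time-barred.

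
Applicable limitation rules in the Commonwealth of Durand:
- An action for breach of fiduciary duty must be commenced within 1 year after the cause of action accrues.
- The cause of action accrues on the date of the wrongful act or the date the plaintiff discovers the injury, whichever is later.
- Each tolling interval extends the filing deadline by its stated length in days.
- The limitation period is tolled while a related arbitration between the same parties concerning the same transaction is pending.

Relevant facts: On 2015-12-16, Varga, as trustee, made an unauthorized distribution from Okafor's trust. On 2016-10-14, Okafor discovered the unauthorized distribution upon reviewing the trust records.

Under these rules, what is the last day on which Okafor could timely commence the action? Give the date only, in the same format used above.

Because discovery on 2016-10-14 post-dates the 2015-12-16 act, accrual under the later-of rule falls on 2016-10-14.
Adding the 1 year base period to 2016-10-14 gives a deadline of 2017-10-14, before any tolling.

2017-10-14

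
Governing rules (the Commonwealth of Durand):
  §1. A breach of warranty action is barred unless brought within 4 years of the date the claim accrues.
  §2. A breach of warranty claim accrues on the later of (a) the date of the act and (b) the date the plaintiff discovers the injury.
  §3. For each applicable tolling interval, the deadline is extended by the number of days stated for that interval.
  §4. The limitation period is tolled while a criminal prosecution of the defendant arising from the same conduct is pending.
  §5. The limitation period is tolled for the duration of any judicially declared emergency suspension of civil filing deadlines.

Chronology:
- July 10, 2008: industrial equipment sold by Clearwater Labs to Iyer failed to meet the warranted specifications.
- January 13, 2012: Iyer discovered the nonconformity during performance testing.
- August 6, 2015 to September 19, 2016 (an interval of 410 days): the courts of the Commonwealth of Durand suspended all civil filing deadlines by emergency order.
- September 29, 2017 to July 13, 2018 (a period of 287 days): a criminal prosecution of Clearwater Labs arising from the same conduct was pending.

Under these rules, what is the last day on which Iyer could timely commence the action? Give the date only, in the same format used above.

Because discovery on January 13, 2012 post-dates the July 10, 2008 act, accrual under the later-of rule falls on January 13, 2012.
Adding the 4 years base period to January 13, 2012 gives a deadline of January 13, 2016, before any tolling.
The period was tolled for 410 days by the emergency suspension of filing deadlines (August 6, 2015 to September 19, 2016), pushing the deadline to February 26, 2017.
By the time the pending criminal prosecution began on September 29, 2017, the limitation period had already expired on February 26, 2017; that interval cannot revive it.

February 26, 2017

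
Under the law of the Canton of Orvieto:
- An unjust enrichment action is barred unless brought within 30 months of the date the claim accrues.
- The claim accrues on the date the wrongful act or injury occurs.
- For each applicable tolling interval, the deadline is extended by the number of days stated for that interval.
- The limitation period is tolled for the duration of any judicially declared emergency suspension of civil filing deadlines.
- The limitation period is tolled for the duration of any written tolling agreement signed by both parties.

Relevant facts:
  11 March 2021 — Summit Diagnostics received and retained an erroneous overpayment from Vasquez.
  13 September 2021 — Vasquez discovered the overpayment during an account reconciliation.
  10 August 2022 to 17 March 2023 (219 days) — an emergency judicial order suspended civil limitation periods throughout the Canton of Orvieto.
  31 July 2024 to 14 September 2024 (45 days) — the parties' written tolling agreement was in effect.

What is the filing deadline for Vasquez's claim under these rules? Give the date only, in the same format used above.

17 April 2024

Because the rule ties accrual to occurrence, the claim accrued on 11 March 2021, not on the 13 September 2021 discovery date.
The untolled deadline — 30 months after 11 March 2021 — is 11 September 2023.
Because the emergency suspension of filing deadlines ran from 10 August 2022 to 17 March 2023, the deadline is extended by 219 days to 17 April 2024.
By the time the written tolling agreement began on 31 July 2024, the limitation period had already expired on 17 April 2024; that interval cannot revive it.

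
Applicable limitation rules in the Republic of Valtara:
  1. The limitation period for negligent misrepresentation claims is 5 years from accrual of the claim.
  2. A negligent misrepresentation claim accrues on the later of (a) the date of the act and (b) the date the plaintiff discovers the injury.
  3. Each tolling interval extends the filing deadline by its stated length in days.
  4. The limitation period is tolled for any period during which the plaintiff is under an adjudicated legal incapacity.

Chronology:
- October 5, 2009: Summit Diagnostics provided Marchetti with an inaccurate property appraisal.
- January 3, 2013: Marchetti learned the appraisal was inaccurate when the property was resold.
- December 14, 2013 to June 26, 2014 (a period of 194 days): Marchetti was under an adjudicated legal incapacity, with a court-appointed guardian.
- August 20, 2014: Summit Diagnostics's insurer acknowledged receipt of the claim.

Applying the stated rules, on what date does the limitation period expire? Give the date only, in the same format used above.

Because discovery on January 3, 2013 post-dates the October 5, 2009 act, accrual under the later-of rule falls on January 3, 2013.
Adding the 5 years base period to January 3, 2013 gives a deadline of January 3, 2018, before any tolling.
Because the plaintiff's legal incapacity ran from December 14, 2013 to June 26, 2014, the deadline is extended by 194 days to July 16, 2018.
None of the other events listed affects the running of the period under the stated rules.

July 16, 2018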